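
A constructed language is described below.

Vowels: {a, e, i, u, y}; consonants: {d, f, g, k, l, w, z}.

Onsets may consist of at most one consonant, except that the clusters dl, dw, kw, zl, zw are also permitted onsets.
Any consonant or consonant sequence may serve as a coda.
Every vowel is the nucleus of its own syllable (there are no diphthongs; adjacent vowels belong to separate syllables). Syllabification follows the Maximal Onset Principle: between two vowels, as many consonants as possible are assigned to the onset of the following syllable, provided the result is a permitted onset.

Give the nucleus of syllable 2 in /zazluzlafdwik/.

u

Vowels present: a, u, a, i; each is a nucleus, giving 4 syllables.
The second nucleus (vowel 2 from the left) is /u/.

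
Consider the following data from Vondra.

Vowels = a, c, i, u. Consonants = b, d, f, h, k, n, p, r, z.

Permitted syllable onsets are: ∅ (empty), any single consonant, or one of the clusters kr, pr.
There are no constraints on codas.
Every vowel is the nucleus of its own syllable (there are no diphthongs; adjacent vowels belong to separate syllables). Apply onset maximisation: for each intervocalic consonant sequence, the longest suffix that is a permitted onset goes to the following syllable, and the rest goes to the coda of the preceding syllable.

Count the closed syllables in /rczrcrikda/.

2

Vowels present: c, c, i, a; each is a nucleus, giving 4 syllables.
Between /c/ (V1) and /c/ (V2): cluster /zr/ — the longest permitted-onset suffix is /r/; onset = /r/, preceding coda = /z/.
Between /c/ (V2) and /i/ (V3): /r/ is a single consonant, so it becomes the next onset.
Between /i/ (V3) and /a/ (V4): /kd/ — longest licit onset from the right is /d/, leaving /k/ as coda.
Putting it together: rcz.rc.rik.da.
Classifying each syllable: /rcz/ (closed), /rc/ (open), /rik/ (closed), /da/ (open).
Closed syllables: 2.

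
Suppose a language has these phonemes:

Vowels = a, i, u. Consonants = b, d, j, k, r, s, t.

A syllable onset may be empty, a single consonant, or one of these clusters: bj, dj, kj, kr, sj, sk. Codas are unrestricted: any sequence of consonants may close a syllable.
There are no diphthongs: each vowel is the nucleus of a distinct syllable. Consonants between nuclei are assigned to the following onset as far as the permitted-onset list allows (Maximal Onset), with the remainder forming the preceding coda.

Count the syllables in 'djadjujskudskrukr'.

4

Nuclei (vowels): a, u, u, u → 4 syllables.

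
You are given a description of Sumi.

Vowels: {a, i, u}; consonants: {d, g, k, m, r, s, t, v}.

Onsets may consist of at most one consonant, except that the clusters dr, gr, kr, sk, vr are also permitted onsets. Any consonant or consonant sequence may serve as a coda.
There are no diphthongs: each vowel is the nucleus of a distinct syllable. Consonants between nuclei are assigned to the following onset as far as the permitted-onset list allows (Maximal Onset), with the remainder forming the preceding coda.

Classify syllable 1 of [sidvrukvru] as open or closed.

closed

Vowels present: i, u, u; each is a nucleus, giving 3 syllables.
σ1/σ2 boundary: /dvr/ splits as /d/ + /vr/ (/vr/ is the longest suffix that is a licit onset).
σ2/σ3 boundary: /kvr/ — longest licit onset from the right is /vr/, leaving /k/ as coda.
Putting it together: sid.vruk.vru.
Syllable 1 is /sid/ with coda /d/, so it is closed.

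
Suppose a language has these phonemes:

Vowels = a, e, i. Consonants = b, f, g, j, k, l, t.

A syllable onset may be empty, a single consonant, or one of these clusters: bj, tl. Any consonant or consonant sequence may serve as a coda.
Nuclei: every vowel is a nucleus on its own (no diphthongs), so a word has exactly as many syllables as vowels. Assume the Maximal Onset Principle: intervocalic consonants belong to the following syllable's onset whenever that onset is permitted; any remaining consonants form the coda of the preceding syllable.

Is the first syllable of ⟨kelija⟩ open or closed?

open

The vowels are e, i, a — 3 nuclei, so 3 syllables.
Between /e/ (V1) and /i/ (V2): /l/ → onset of the next syllable (single consonants are always licit onsets).
Between /i/ (V2) and /a/ (V3): /j/ is a single consonant, so it becomes the next onset.
Putting it together: ke.li.ja.
Syllable 1 is /ke/; it ends in its nucleus with no coda, so it is open.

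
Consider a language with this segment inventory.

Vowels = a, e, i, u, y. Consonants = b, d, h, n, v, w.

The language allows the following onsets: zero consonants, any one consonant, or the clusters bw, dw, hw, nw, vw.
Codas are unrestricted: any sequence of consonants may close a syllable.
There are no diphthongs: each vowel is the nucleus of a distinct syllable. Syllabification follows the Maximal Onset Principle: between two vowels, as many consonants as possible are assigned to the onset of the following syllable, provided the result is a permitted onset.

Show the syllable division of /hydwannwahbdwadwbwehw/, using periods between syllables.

The vowels are y, a, a, a, e — 5 nuclei, so 5 syllables.
σ1/σ2 boundary: cluster /dw/ — /dw/ is itself a permitted onset, so the whole cluster goes right; preceding coda = ∅.
σ2/σ3 boundary: /nnw/; trying suffixes from longest down, /nw/ is the first permitted one, so coda /n/ | onset /nw/.
σ3/σ4 boundary: cluster /hbdw/ — the longest permitted-onset suffix is /dw/; onset = /dw/, preceding coda = /hb/.
σ4/σ5 boundary: /dwbw/ splits as /dw/ + /bw/ (/bw/ is the longest suffix that is a licit onset).

hy.dwan.nwahb.dwadw.bwehw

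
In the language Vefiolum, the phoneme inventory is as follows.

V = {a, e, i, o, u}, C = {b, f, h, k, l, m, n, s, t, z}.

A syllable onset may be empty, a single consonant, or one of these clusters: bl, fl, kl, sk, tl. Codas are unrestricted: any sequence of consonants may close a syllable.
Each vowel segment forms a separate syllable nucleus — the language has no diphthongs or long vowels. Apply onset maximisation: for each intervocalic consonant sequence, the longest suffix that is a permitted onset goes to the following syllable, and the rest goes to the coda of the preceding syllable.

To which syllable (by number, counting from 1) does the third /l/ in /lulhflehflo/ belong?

2

Vowels present: u, e, o; each is a nucleus, giving 3 syllables.
Between /u/ (V1) and /e/ (V2): /lhfl/; trying suffixes from longest down, /fl/ is the first permitted one, so coda /lh/ | onset /fl/.
Between /e/ (V2) and /o/ (V3): /hfl/ splits as /h/ + /fl/ (/fl/ is the longest suffix that is a licit onset).
So the parse is lulh.fleh.flo.
The third /l/ is in the onset of syllable 2 (/fleh/).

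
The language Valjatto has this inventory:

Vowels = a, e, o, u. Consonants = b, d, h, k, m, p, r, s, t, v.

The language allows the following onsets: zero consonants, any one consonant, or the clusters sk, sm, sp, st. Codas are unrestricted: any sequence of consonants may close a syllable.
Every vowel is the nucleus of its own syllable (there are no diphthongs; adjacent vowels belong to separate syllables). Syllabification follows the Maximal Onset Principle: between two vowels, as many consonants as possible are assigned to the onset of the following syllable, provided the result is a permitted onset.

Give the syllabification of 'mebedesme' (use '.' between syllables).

Nuclei (vowels): e, e, e, e → 4 syllables.
V1 /e/ – V2 /e/: /b/ is a single consonant, so it becomes the next onset.
V2 /e/ – V3 /e/: just /d/ — single C goes to the following onset.
V3 /e/ – V4 /e/: /sm/ is a licit onset in full, so it all attaches to the next syllable.

me.be.de.sme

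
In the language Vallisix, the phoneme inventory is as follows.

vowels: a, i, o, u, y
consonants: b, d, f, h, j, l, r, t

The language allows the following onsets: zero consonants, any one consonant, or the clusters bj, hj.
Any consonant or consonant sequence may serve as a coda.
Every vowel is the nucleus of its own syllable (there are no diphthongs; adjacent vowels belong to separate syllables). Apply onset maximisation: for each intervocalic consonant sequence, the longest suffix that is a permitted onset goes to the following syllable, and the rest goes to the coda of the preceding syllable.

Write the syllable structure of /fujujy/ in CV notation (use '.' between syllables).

CV.CV.CV

Nuclei (vowels): u, u, y → 3 syllables.
/u…u/ gap (V1→V2): /j/ → onset of the next syllable (single consonants are always licit onsets).
/u…y/ gap (V2→V3): just /j/ — single C goes to the following onset.
Putting it together: fu.ju.jy.
Mapping each syllable to C/V: /fu/ → CV, /ju/ → CV, /jy/ → CV.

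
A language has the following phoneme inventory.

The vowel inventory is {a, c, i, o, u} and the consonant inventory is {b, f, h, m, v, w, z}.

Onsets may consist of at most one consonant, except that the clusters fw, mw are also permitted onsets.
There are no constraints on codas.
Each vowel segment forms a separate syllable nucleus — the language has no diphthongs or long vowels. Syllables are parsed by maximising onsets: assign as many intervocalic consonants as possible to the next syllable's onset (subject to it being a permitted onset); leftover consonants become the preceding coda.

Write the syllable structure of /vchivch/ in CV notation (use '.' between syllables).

Nuclei (vowels): c, i, c → 3 syllables.
V1 /c/ – V2 /i/: /h/ → onset of the next syllable (single consonants are always licit onsets).
V2 /i/ – V3 /c/: /v/ is a single consonant, so it becomes the next onset.
Result: vc.hi.vch.
Mapping each syllable to C/V: /vc/ → CV, /hi/ → CV, /vch/ → CVC.

CV.CV.CVC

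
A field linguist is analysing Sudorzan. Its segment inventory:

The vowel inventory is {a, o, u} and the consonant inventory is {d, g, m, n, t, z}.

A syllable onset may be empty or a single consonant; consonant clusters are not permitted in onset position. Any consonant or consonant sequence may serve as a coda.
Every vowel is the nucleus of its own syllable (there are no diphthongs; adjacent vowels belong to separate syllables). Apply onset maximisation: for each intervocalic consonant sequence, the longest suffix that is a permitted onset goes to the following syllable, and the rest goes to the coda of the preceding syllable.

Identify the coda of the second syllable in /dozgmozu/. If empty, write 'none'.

none

The vowels are o, o, u — 3 nuclei, so 3 syllables.
Between /o/ (V1) and /o/ (V2): /zgm/ splits as /zg/ + /m/ (/m/ is the longest suffix that is a licit onset).
Between /o/ (V2) and /u/ (V3): /z/ → onset of the next syllable (single consonants are always licit onsets).
Putting it together: dozg.mo.zu.
Syllable 2 is /mo/: onset /m/, nucleus /o/, coda ∅.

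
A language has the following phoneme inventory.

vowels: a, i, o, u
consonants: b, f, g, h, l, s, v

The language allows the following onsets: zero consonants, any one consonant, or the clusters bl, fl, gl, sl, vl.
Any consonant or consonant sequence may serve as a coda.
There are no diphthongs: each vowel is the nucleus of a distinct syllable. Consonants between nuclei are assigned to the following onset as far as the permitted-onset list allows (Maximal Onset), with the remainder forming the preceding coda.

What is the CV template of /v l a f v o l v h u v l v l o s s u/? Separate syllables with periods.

The vowels are a, o, u, o, u — 5 nuclei, so 5 syllables.
σ1/σ2 boundary: cluster /fv/ — the longest permitted-onset suffix is /v/; onset = /v/, preceding coda = /f/.
σ2/σ3 boundary: /lvh/ — longest licit onset from the right is /h/, leaving /lv/ as coda.
σ3/σ4 boundary: /vlvl/ — longest licit onset from the right is /vl/, leaving /vl/ as coda.
σ4/σ5 boundary: /ss/; trying suffixes from longest down, /s/ is the first permitted one, so coda /s/ | onset /s/.
Result: vlaf.volv.huvl.vlos.su.
Mapping each syllable to C/V: /vlaf/ → CCVC, /volv/ → CVCC, /huvl/ → CVCC, /vlos/ → CCVC, /su/ → CV.

CCVC.CVCC.CVCC.CCVC.CV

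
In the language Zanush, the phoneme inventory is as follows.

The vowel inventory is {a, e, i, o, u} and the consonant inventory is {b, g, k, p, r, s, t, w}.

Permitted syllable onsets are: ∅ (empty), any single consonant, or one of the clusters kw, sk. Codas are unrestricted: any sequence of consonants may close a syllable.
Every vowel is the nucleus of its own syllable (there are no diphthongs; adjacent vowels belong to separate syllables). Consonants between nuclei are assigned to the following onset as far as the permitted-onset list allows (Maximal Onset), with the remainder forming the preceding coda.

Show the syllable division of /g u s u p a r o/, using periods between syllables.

gu.su.pa.ro

Nuclei (vowels): u, u, a, o → 4 syllables.
/u…u/ gap (V1→V2): just /s/ — single C goes to the following onset.
/u…a/ gap (V2→V3): /p/ → onset of the next syllable (single consonants are always licit onsets).
/a…o/ gap (V3→V4): /r/ → onset of the next syllable (single consonants are always licit onsets).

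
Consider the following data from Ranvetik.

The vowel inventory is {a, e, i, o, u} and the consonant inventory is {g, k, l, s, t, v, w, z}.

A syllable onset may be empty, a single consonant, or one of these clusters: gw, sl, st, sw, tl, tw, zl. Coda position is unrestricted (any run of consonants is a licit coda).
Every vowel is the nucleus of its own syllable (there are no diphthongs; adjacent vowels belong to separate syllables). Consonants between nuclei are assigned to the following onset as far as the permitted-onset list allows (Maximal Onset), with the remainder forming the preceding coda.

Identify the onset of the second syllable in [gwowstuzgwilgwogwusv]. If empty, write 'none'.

The vowels are o, u, i, o, u — 5 nuclei, so 5 syllables.
/o…u/ gap (V1→V2): /wst/ splits as /w/ + /st/ (/st/ is the longest suffix that is a licit onset).
/u…i/ gap (V2→V3): /zgw/; trying suffixes from longest down, /gw/ is the first permitted one, so coda /z/ | onset /gw/.
/i…o/ gap (V3→V4): /lgw/ — longest licit onset from the right is /gw/, leaving /l/ as coda.
/o…u/ gap (V4→V5): /gw/ — entire cluster is a permitted onset → onset /gw/, coda ∅.
Syllabification: gwow.stuz.gwil.gwo.gwusv.
Syllable 2 is /stuz/: onset /st/, nucleus /u/, coda /z/.

st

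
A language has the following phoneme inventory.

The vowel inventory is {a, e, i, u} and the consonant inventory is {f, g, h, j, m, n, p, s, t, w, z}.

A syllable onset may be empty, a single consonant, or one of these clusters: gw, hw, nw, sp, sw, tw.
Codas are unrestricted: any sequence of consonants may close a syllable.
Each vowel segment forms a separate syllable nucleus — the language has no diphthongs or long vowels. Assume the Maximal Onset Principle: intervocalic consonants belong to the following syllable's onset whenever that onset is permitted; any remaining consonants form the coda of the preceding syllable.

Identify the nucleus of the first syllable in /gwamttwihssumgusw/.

a

The vowels are a, i, u, u — 4 nuclei, so 4 syllables.
The first nucleus (vowel 1 from the left) is /a/.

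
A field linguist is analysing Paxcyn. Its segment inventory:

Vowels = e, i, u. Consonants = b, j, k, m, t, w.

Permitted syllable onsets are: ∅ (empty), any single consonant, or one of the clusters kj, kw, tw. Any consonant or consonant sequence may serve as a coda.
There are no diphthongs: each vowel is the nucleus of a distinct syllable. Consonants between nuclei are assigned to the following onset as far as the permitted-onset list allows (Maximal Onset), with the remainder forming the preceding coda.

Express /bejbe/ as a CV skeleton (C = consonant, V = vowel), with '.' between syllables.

Vowels present: e, e; each is a nucleus, giving 2 syllables.
σ1/σ2 boundary: /jb/; trying suffixes from longest down, /b/ is the first permitted one, so coda /j/ | onset /b/.
Putting it together: bej.be.
Mapping each syllable to C/V: /bej/ → CVC, /be/ → CV.

CVC.CV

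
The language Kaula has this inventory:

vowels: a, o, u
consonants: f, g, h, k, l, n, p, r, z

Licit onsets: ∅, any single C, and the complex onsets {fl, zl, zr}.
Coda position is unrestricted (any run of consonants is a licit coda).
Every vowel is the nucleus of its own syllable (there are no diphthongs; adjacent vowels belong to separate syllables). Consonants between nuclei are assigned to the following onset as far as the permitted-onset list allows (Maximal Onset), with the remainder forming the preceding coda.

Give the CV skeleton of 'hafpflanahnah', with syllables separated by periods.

Vowels present: a, a, a, a; each is a nucleus, giving 4 syllables.
V1 /a/ – V2 /a/: /fpfl/ — longest licit onset from the right is /fl/, leaving /fp/ as coda.
V2 /a/ – V3 /a/: /n/ is a single consonant, so it becomes the next onset.
V3 /a/ – V4 /a/: /hn/; trying suffixes from longest down, /n/ is the first permitted one, so coda /h/ | onset /n/.
Result: hafp.fla.nah.nah.
Mapping each syllable to C/V: /hafp/ → CVCC, /fla/ → CCV, /nah/ → CVC, /nah/ → CVC.

CVCC.CCV.CVC.CVC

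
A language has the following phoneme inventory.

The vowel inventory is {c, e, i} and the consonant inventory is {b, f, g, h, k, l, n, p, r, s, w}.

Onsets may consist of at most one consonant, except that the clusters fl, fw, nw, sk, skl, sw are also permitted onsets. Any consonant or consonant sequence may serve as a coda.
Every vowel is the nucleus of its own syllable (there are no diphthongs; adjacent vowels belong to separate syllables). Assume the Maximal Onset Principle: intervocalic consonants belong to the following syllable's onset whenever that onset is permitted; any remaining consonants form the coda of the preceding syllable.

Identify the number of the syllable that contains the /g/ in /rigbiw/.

Vowels present: i, i; each is a nucleus, giving 2 syllables.
Between /i/ (V1) and /i/ (V2): /gb/ splits as /g/ + /b/ (/b/ is the longest suffix that is a licit onset).
Syllabification: rig.biw.
The /g/ is in the coda of syllable 1 (/rig/).

1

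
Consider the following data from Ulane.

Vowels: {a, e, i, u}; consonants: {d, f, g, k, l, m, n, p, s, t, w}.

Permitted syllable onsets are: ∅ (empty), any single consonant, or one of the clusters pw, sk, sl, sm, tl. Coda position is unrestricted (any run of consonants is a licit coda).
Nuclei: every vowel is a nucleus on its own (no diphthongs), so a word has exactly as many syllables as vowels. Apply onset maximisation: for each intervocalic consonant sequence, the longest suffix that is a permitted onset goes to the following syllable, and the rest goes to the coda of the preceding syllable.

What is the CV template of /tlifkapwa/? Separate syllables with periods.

The vowels are i, a, a — 3 nuclei, so 3 syllables.
σ1/σ2 boundary: /fk/; trying suffixes from longest down, /k/ is the first permitted one, so coda /f/ | onset /k/.
σ2/σ3 boundary: /pw/ — entire cluster is a permitted onset → onset /pw/, coda ∅.
Syllabification: tlif.ka.pwa.
Mapping each syllable to C/V: /tlif/ → CCVC, /ka/ → CV, /pwa/ → CCV.

CCVC.CV.CCV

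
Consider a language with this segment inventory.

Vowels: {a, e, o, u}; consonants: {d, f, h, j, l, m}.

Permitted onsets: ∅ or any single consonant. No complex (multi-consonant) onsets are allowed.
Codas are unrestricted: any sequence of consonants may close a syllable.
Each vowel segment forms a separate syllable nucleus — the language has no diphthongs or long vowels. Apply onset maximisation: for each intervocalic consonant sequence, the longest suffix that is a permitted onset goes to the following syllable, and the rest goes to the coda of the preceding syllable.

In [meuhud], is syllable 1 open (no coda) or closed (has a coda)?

The vowels are e, u, u — 3 nuclei, so 3 syllables.
Between /e/ (V1) and /u/ (V2): hiatus — the boundary sits between the two vowels.
Between /u/ (V2) and /u/ (V3): just /h/ — single C goes to the following onset.
Syllabification: me.u.hud.
Syllable 1 is /me/; it ends in its nucleus with no coda, so it is open.

open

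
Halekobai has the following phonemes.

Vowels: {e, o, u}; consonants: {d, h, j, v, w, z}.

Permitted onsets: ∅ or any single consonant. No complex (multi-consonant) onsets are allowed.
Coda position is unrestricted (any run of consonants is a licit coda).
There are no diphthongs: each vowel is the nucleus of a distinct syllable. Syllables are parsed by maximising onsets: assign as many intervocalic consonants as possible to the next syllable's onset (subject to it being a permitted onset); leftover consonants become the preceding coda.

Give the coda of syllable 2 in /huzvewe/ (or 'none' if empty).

none

Nuclei (vowels): u, e, e → 3 syllables.
/u…e/ gap (V1→V2): /zv/; trying suffixes from longest down, /v/ is the first permitted one, so coda /z/ | onset /v/.
/e…e/ gap (V2→V3): just /w/ — single C goes to the following onset.
Result: huz.ve.we.
Syllable 2 is /ve/: onset /v/, nucleus /e/, coda ∅.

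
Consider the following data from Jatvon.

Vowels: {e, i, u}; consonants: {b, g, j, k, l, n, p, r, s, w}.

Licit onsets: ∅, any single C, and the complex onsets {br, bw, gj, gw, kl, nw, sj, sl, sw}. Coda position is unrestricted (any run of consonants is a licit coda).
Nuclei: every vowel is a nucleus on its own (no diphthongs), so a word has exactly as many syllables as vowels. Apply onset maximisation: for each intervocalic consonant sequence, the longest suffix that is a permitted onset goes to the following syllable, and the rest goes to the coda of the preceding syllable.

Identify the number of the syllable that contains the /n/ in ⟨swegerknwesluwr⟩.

Vowels present: e, e, e, u; each is a nucleus, giving 4 syllables.
/e…e/ gap (V1→V2): /g/ is a single consonant, so it becomes the next onset.
/e…e/ gap (V2→V3): /rknw/; trying suffixes from longest down, /nw/ is the first permitted one, so coda /rk/ | onset /nw/.
/e…u/ gap (V3→V4): cluster /sl/ — /sl/ is itself a permitted onset, so the whole cluster goes right; preceding coda = ∅.
Syllabification: swe.gerk.nwe.sluwr.
The /n/ is in the onset of syllable 3 (/nwe/).

3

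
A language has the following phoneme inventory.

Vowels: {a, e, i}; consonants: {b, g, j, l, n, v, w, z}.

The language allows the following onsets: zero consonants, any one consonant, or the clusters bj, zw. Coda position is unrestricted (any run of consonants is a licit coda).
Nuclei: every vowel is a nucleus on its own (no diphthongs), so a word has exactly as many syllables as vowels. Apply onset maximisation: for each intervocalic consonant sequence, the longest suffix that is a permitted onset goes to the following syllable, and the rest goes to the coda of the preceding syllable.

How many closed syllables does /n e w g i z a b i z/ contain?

Vowels present: e, i, a, i; each is a nucleus, giving 4 syllables.
σ1/σ2 boundary: cluster /wg/ — the longest permitted-onset suffix is /g/; onset = /g/, preceding coda = /w/.
σ2/σ3 boundary: just /z/ — single C goes to the following onset.
σ3/σ4 boundary: /b/ → onset of the next syllable (single consonants are always licit onsets).
Result: new.gi.za.biz.
Classifying each syllable: /new/ (closed), /gi/ (open), /za/ (open), /biz/ (closed).
Closed syllables: 2.

2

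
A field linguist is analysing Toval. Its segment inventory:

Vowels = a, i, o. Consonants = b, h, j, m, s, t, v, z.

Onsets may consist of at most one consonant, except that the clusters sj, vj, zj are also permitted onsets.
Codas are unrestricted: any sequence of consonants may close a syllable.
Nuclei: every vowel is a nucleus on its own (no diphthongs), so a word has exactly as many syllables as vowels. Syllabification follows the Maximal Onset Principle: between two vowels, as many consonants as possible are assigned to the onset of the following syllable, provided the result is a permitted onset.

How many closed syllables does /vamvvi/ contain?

The vowels are a, i — 2 nuclei, so 2 syllables.
V1 /a/ – V2 /i/: cluster /mvv/ — the longest permitted-onset suffix is /v/; onset = /v/, preceding coda = /mv/.
Syllabification: vamv.vi.
Classifying each syllable: /vamv/ (closed), /vi/ (open).
Closed syllables: 1.

1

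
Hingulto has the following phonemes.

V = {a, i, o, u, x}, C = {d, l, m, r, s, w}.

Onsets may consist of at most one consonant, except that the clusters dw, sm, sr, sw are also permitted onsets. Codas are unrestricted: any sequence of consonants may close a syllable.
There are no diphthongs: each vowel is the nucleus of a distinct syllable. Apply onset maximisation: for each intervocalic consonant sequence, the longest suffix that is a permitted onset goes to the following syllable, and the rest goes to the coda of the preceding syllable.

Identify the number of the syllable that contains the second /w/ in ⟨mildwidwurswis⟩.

The vowels are i, i, u, i — 4 nuclei, so 4 syllables.
V1 /i/ – V2 /i/: /ldw/ — longest licit onset from the right is /dw/, leaving /l/ as coda.
V2 /i/ – V3 /u/: /dw/ — entire cluster is a permitted onset → onset /dw/, coda ∅.
V3 /u/ – V4 /i/: /rsw/; trying suffixes from longest down, /sw/ is the first permitted one, so coda /r/ | onset /sw/.
So the parse is mil.dwi.dwur.swis.
The second /w/ is in the onset of syllable 3 (/dwur/).

3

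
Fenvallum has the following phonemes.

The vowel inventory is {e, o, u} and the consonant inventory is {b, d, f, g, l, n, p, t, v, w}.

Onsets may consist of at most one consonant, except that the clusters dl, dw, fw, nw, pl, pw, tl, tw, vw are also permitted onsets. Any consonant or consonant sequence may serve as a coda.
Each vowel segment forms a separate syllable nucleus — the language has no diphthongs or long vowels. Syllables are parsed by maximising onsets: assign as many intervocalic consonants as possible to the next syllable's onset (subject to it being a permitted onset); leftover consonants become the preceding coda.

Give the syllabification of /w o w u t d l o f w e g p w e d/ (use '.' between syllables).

wo.wut.dlo.fweg.pwed

Vowels present: o, u, o, e, e; each is a nucleus, giving 5 syllables.
σ1/σ2 boundary: /w/ → onset of the next syllable (single consonants are always licit onsets).
σ2/σ3 boundary: cluster /tdl/ — the longest permitted-onset suffix is /dl/; onset = /dl/, preceding coda = /t/.
σ3/σ4 boundary: /fw/ — entire cluster is a permitted onset → onset /fw/, coda ∅.
σ4/σ5 boundary: /gpw/; trying suffixes from longest down, /pw/ is the first permitted one, so coda /g/ | onset /pw/.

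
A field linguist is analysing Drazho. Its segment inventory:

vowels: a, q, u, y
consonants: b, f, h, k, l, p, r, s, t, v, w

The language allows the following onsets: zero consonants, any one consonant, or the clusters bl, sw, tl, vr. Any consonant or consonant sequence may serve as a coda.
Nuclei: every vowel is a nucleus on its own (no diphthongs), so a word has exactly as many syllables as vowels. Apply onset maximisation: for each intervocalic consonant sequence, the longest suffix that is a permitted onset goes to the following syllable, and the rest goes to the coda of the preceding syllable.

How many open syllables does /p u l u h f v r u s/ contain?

1

Nuclei (vowels): u, u, u → 3 syllables.
V1 /u/ – V2 /u/: just /l/ — single C goes to the following onset.
V2 /u/ – V3 /u/: /hfvr/ — longest licit onset from the right is /vr/, leaving /hf/ as coda.
Result: pu.luhf.vrus.
Classifying each syllable: /pu/ (open), /luhf/ (closed), /vrus/ (closed).
Open syllables: 1.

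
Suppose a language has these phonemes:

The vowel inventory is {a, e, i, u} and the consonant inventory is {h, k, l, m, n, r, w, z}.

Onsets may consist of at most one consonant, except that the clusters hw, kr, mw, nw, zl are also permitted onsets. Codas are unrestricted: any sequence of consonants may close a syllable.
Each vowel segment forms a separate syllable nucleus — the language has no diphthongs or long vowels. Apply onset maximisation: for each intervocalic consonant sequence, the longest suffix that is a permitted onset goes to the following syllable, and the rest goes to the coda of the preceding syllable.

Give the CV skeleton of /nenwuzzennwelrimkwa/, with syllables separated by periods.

Nuclei (vowels): e, u, e, e, i, a → 6 syllables.
V1 /e/ – V2 /u/: /nw/ is a licit onset in full, so it all attaches to the next syllable.
V2 /u/ – V3 /e/: cluster /zz/ — the longest permitted-onset suffix is /z/; onset = /z/, preceding coda = /z/.
V3 /e/ – V4 /e/: /nnw/; trying suffixes from longest down, /nw/ is the first permitted one, so coda /n/ | onset /nw/.
V4 /e/ – V5 /i/: cluster /lr/ — the longest permitted-onset suffix is /r/; onset = /r/, preceding coda = /l/.
V5 /i/ – V6 /a/: cluster /mkw/ — the longest permitted-onset suffix is /w/; onset = /w/, preceding coda = /mk/.
Syllabification: ne.nwuz.zen.nwel.rimk.wa.
Mapping each syllable to C/V: /ne/ → CV, /nwuz/ → CCVC, /zen/ → CVC, /nwel/ → CCVC, /rimk/ → CVCC, /wa/ → CV.

CV.CCVC.CVC.CCVC.CVCC.CV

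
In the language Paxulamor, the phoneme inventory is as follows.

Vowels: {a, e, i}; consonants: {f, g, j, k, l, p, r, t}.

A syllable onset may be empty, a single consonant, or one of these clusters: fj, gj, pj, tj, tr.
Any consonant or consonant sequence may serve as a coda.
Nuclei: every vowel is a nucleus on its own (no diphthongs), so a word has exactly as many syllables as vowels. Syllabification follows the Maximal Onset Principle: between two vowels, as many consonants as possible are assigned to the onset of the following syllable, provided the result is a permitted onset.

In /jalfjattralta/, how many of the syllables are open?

Nuclei (vowels): a, a, a, a → 4 syllables.
V1 /a/ – V2 /a/: /lfj/ — longest licit onset from the right is /fj/, leaving /l/ as coda.
V2 /a/ – V3 /a/: /ttr/; trying suffixes from longest down, /tr/ is the first permitted one, so coda /t/ | onset /tr/.
V3 /a/ – V4 /a/: /lt/ splits as /l/ + /t/ (/t/ is the longest suffix that is a licit onset).
Syllabification: jal.fjat.tral.ta.
Classifying each syllable: /jal/ (closed), /fjat/ (closed), /tral/ (closed), /ta/ (open).
Open syllables: 1.

1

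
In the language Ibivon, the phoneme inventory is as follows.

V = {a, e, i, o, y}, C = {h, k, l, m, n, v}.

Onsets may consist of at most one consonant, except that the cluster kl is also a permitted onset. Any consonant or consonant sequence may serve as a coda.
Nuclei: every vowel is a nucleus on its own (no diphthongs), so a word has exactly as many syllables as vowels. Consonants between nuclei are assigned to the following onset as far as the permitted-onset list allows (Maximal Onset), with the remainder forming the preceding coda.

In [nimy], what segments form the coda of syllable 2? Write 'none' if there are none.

none

Vowels present: i, y; each is a nucleus, giving 2 syllables.
V1 /i/ – V2 /y/: just /m/ — single C goes to the following onset.
Result: ni.my.
Syllable 2 is /my/: onset /m/, nucleus /y/, coda ∅.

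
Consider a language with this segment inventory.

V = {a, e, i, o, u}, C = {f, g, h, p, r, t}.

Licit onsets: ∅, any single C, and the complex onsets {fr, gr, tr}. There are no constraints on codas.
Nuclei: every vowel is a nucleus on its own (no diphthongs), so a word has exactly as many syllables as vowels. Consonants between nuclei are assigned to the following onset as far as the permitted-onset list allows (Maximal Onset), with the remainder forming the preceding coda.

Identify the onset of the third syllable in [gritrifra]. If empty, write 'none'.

fr

Nuclei (vowels): i, i, a → 3 syllables.
/i…i/ gap (V1→V2): cluster /tr/ — /tr/ is itself a permitted onset, so the whole cluster goes right; preceding coda = ∅.
/i…a/ gap (V2→V3): /fr/ is a licit onset in full, so it all attaches to the next syllable.
Result: gri.tri.fra.
Syllable 3 is /fra/: onset /fr/, nucleus /a/, coda ∅.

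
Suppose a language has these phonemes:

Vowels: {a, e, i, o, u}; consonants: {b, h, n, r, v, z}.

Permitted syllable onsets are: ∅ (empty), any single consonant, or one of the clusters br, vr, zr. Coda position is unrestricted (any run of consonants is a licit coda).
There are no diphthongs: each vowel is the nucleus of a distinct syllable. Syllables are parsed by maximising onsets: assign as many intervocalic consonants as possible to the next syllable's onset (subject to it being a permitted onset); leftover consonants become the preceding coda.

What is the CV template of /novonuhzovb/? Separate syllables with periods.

The vowels are o, o, u, o — 4 nuclei, so 4 syllables.
σ1/σ2 boundary: /v/ is a single consonant, so it becomes the next onset.
σ2/σ3 boundary: /n/ is a single consonant, so it becomes the next onset.
σ3/σ4 boundary: /hz/; trying suffixes from longest down, /z/ is the first permitted one, so coda /h/ | onset /z/.
Result: no.vo.nuh.zovb.
Mapping each syllable to C/V: /no/ → CV, /vo/ → CV, /nuh/ → CVC, /zovb/ → CVCC.

CV.CV.CVC.CVCC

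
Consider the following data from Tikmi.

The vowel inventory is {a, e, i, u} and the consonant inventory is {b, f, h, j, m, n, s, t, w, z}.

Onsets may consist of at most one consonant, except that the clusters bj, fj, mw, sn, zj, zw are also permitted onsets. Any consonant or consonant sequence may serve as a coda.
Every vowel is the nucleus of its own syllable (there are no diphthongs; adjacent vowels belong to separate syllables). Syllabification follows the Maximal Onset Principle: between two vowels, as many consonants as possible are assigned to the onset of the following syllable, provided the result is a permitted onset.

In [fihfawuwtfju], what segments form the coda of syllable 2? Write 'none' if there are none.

Nuclei (vowels): i, a, u, u → 4 syllables.
V1 /i/ – V2 /a/: /hf/ splits as /h/ + /f/ (/f/ is the longest suffix that is a licit onset).
V2 /a/ – V3 /u/: just /w/ — single C goes to the following onset.
V3 /u/ – V4 /u/: /wtfj/ — longest licit onset from the right is /fj/, leaving /wt/ as coda.
Putting it together: fih.fa.wuwt.fju.
Syllable 2 is /fa/: onset /f/, nucleus /a/, coda ∅.

none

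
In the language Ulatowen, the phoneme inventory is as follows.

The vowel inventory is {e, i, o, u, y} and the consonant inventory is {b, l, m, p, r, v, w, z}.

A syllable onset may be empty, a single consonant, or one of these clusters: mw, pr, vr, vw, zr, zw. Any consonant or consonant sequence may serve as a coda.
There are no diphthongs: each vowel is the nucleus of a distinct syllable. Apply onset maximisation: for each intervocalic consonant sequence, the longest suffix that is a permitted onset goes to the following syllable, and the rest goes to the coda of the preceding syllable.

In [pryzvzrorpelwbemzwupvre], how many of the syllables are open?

Nuclei (vowels): y, o, e, e, u, e → 6 syllables.
/y…o/ gap (V1→V2): cluster /zvzr/ — the longest permitted-onset suffix is /zr/; onset = /zr/, preceding coda = /zv/.
/o…e/ gap (V2→V3): /rp/; trying suffixes from longest down, /p/ is the first permitted one, so coda /r/ | onset /p/.
/e…e/ gap (V3→V4): /lwb/ splits as /lw/ + /b/ (/b/ is the longest suffix that is a licit onset).
/e…u/ gap (V4→V5): /mzw/; trying suffixes from longest down, /zw/ is the first permitted one, so coda /m/ | onset /zw/.
/u…e/ gap (V5→V6): /pvr/ splits as /p/ + /vr/ (/vr/ is the longest suffix that is a licit onset).
So the parse is pryzv.zror.pelw.bem.zwup.vre.
Classifying each syllable: /pryzv/ (closed), /zror/ (closed), /pelw/ (closed), /bem/ (closed), /zwup/ (closed), /vre/ (open).
Open syllables: 1.

1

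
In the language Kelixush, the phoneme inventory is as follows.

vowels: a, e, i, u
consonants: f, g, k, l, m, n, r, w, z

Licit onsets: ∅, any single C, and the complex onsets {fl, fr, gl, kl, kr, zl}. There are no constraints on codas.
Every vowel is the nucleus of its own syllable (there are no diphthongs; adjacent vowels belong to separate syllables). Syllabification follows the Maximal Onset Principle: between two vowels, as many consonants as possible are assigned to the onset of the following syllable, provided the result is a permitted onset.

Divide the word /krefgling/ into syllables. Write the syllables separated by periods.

kref.gling

Nuclei (vowels): e, i → 2 syllables.
/e…i/ gap (V1→V2): /fgl/; trying suffixes from longest down, /gl/ is the first permitted one, so coda /f/ | onset /gl/.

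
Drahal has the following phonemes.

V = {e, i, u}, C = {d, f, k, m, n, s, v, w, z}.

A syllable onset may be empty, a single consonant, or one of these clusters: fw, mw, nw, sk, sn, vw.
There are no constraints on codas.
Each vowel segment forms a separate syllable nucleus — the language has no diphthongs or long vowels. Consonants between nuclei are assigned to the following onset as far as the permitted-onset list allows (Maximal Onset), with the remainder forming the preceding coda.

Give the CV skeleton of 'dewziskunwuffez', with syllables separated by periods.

CVC.CV.CCV.CCVC.CVC

Nuclei (vowels): e, i, u, u, e → 5 syllables.
Between /e/ (V1) and /i/ (V2): /wz/; trying suffixes from longest down, /z/ is the first permitted one, so coda /w/ | onset /z/.
Between /i/ (V2) and /u/ (V3): /sk/ — entire cluster is a permitted onset → onset /sk/, coda ∅.
Between /u/ (V3) and /u/ (V4): /nw/ — entire cluster is a permitted onset → onset /nw/, coda ∅.
Between /u/ (V4) and /e/ (V5): /ff/ splits as /f/ + /f/ (/f/ is the longest suffix that is a licit onset).
Syllabification: dew.zi.sku.nwuf.fez.
Mapping each syllable to C/V: /dew/ → CVC, /zi/ → CV, /sku/ → CCV, /nwuf/ → CCVC, /fez/ → CVC.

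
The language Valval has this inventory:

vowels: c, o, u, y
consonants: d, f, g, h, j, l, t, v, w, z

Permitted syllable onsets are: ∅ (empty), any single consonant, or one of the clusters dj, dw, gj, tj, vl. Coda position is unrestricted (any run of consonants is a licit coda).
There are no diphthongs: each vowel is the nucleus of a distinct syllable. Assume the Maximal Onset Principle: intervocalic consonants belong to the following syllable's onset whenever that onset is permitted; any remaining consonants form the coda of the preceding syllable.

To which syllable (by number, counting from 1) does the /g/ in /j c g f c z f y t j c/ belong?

Vowels present: c, c, y, c; each is a nucleus, giving 4 syllables.
σ1/σ2 boundary: /gf/ splits as /g/ + /f/ (/f/ is the longest suffix that is a licit onset).
σ2/σ3 boundary: /zf/ splits as /z/ + /f/ (/f/ is the longest suffix that is a licit onset).
σ3/σ4 boundary: /tj/ is a licit onset in full, so it all attaches to the next syllable.
Result: jcg.fcz.fy.tjc.
The /g/ is in the coda of syllable 1 (/jcg/).

1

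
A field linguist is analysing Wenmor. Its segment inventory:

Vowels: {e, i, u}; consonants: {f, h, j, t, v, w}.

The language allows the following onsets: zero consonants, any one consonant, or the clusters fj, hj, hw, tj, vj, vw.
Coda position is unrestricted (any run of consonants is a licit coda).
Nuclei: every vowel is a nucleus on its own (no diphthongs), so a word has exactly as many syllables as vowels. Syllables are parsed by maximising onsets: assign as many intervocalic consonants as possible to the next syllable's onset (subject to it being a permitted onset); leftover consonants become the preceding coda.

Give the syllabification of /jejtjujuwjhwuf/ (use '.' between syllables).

Nuclei (vowels): e, u, u, u → 4 syllables.
σ1/σ2 boundary: /jtj/ splits as /j/ + /tj/ (/tj/ is the longest suffix that is a licit onset).
σ2/σ3 boundary: /j/ is a single consonant, so it becomes the next onset.
σ3/σ4 boundary: /wjhw/; trying suffixes from longest down, /hw/ is the first permitted one, so coda /wj/ | onset /hw/.

jej.tju.juwj.hwuf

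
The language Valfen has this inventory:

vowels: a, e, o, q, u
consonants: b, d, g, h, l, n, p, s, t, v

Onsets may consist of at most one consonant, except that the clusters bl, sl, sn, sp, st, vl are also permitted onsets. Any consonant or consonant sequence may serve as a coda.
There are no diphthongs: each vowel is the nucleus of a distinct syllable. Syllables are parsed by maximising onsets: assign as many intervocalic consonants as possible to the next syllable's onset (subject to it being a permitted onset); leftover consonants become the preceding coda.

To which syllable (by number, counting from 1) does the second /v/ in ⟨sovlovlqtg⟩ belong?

3

Vowels present: o, o, q; each is a nucleus, giving 3 syllables.
σ1/σ2 boundary: /vl/ is a licit onset in full, so it all attaches to the next syllable.
σ2/σ3 boundary: /vl/ is a licit onset in full, so it all attaches to the next syllable.
Putting it together: so.vlo.vlqtg.
The second /v/ is in the onset of syllable 3 (/vlqtg/).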